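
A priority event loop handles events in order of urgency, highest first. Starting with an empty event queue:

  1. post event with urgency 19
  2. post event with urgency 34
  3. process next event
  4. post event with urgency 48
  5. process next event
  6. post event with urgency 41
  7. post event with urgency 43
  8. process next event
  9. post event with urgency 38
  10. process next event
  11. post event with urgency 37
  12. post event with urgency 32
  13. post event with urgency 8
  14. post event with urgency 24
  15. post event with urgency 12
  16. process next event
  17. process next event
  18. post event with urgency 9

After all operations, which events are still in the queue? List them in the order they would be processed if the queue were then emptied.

32 → 24 → 19 → 12 → 9 → 8

insert 19 → {19}
insert 34 → {34, 19}
process next event → 34; now {19}
insert 48 → {48, 19}
process next event → 48; now {19}
insert 41 → {41, 19}
insert 43 → {43, 41, 19}
process next event → 43; now {41, 19}
insert 38 → {41, 38, 19}
process next event → 41; now {38, 19}
insert 37 → {38, 37, 19}
insert 32 → {38, 37, 32, 19}
insert 8 → {38, 37, 32, 19, 8}
insert 24 → {38, 37, 32, 24, 19, 8}
insert 12 → {38, 37, 32, 24, 19, 12, 8}
process next event → 38; now {37, 32, 24, 19, 12, 8}
process next event → 37; now {32, 24, 19, 12, 8}
insert 9 → {32, 24, 19, 12, 9, 8}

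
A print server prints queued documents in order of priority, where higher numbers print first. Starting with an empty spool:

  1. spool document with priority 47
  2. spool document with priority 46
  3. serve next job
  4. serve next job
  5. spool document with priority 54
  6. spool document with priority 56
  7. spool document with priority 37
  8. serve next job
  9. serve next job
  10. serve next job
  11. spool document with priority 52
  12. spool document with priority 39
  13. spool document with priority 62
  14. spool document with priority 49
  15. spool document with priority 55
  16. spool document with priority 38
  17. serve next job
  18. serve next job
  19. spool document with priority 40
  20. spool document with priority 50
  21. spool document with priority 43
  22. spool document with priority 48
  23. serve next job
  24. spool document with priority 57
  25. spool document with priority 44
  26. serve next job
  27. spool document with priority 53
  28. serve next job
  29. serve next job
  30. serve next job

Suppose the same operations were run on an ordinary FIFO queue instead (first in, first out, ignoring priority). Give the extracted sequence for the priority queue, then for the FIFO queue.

priority queue: 47, 46, 56, 54, 37, 62, 55, 52, 57, 53, 50, 49; FIFO queue: 47, 46, 54, 56, 37, 52, 39, 62, 49, 55, 38, 40

insert 47 → {47}
insert 46 → {47, 46}
serve next job → 47; now {46}
serve next job → 46; now {}
insert 54 → {54}
insert 56 → {56, 54}
insert 37 → {56, 54, 37}
serve next job → 56; now {54, 37}
serve next job → 54; now {37}
serve next job → 37; now {}
insert 52 → {52}
insert 39 → {52, 39}
insert 62 → {62, 52, 39}
insert 49 → {62, 52, 49, 39}
insert 55 → {62, 55, 52, 49, 39}
insert 38 → {62, 55, 52, 49, 39, 38}
serve next job → 62; now {55, 52, 49, 39, 38}
serve next job → 55; now {52, 49, 39, 38}
insert 40 → {52, 49, 40, 39, 38}
insert 50 → {52, 50, 49, 40, 39, 38}
insert 43 → {52, 50, 49, 43, 40, 39, 38}
insert 48 → {52, 50, 49, 48, 43, 40, 39, 38}
serve next job → 52; now {50, 49, 48, 43, 40, 39, 38}
insert 57 → {57, 50, 49, 48, 43, 40, 39, 38}
insert 44 → {57, 50, 49, 48, 44, 43, 40, 39, 38}
serve next job → 57; now {50, 49, 48, 44, 43, 40, 39, 38}
insert 53 → {53, 50, 49, 48, 44, 43, 40, 39, 38}
serve next job → 53; now {50, 49, 48, 44, 43, 40, 39, 38}
serve next job → 50; now {49, 48, 44, 43, 40, 39, 38}
serve next job → 49; now {48, 44, 43, 40, 39, 38}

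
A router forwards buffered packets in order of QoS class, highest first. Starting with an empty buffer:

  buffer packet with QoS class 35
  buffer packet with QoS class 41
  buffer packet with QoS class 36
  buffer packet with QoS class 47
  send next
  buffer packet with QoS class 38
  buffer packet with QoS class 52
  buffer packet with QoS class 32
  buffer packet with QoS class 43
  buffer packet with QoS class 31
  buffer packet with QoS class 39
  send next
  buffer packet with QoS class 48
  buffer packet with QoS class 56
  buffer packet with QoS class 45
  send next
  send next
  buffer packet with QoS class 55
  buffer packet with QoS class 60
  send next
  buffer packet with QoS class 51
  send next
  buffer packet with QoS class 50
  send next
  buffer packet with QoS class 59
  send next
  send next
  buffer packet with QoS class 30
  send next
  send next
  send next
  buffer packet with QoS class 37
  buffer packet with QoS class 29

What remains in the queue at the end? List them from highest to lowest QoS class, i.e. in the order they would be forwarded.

[39, 38, 37, 36, 35, 32, 31, 30, 29]

insert 35 → {35}
insert 41 → {41, 35}
insert 36 → {41, 36, 35}
insert 47 → {47, 41, 36, 35}
send next → 47; now {41, 36, 35}
insert 38 → {41, 38, 36, 35}
insert 52 → {52, 41, 38, 36, 35}
insert 32 → {52, 41, 38, 36, 35, 32}
insert 43 → {52, 43, 41, 38, 36, 35, 32}
insert 31 → {52, 43, 41, 38, 36, 35, 32, 31}
insert 39 → {52, 43, 41, 39, 38, 36, 35, 32, 31}
send next → 52; now {43, 41, 39, 38, 36, 35, 32, 31}
insert 48 → {48, 43, 41, 39, 38, 36, 35, 32, 31}
insert 56 → {56, 48, 43, 41, 39, 38, 36, 35, 32, 31}
insert 45 → {56, 48, 45, 43, 41, 39, 38, 36, 35, 32, 31}
send next → 56; now {48, 45, 43, 41, 39, 38, 36, 35, 32, 31}
send next → 48; now {45, 43, 41, 39, 38, 36, 35, 32, 31}
insert 55 → {55, 45, 43, 41, 39, 38, 36, 35, 32, 31}
insert 60 → {60, 55, 45, 43, 41, 39, 38, 36, 35, 32, 31}
send next → 60; now {55, 45, 43, 41, 39, 38, 36, 35, 32, 31}
insert 51 → {55, 51, 45, 43, 41, 39, 38, 36, 35, 32, 31}
send next → 55; now {51, 45, 43, 41, 39, 38, 36, 35, 32, 31}
insert 50 → {51, 50, 45, 43, 41, 39, 38, 36, 35, 32, 31}
send next → 51; now {50, 45, 43, 41, 39, 38, 36, 35, 32, 31}
insert 59 → {59, 50, 45, 43, 41, 39, 38, 36, 35, 32, 31}
send next → 59; now {50, 45, 43, 41, 39, 38, 36, 35, 32, 31}
send next → 50; now {45, 43, 41, 39, 38, 36, 35, 32, 31}
insert 30 → {45, 43, 41, 39, 38, 36, 35, 32, 31, 30}
send next → 45; now {43, 41, 39, 38, 36, 35, 32, 31, 30}
send next → 43; now {41, 39, 38, 36, 35, 32, 31, 30}
send next → 41; now {39, 38, 36, 35, 32, 31, 30}
insert 37 → {39, 38, 37, 36, 35, 32, 31, 30}
insert 29 → {39, 38, 37, 36, 35, 32, 31, 30, 29}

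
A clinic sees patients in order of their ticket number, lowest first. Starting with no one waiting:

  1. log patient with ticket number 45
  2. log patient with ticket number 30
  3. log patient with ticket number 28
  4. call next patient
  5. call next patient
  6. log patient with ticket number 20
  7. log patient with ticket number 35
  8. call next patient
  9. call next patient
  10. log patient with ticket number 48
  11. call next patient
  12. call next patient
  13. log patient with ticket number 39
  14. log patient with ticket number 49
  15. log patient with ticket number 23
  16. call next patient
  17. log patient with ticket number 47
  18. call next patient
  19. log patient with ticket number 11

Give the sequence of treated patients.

insert 45 → {45}
insert 30 → {30, 45}
insert 28 → {28, 30, 45}
call next patient → 28; now {30, 45}
call next patient → 30; now {45}
insert 20 → {20, 45}
insert 35 → {20, 35, 45}
call next patient → 20; now {35, 45}
call next patient → 35; now {45}
insert 48 → {45, 48}
call next patient → 45; now {48}
call next patient → 48; now {}
insert 39 → {39}
insert 49 → {39, 49}
insert 23 → {23, 39, 49}
call next patient → 23; now {39, 49}
insert 47 → {39, 47, 49}
call next patient → 39; now {47, 49}
insert 11 → {11, 47, 49}

28 → 30 → 20 → 35 → 45 → 48 → 23 → 39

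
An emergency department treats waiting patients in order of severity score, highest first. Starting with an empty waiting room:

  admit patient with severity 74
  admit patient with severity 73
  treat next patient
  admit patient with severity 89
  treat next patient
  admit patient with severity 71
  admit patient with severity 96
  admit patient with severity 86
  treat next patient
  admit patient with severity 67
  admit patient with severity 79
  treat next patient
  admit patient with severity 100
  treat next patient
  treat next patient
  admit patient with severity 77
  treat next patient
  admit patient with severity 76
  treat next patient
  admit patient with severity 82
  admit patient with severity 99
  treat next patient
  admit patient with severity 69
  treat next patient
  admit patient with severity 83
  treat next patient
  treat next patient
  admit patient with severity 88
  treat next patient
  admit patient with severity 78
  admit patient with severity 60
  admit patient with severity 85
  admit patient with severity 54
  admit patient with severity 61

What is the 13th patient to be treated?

88

insert 74 → {74}
insert 73 → {74, 73}
treat next patient → 74; now {73}
insert 89 → {89, 73}
treat next patient → 89; now {73}
insert 71 → {73, 71}
insert 96 → {96, 73, 71}
insert 86 → {96, 86, 73, 71}
treat next patient → 96; now {86, 73, 71}
insert 67 → {86, 73, 71, 67}
insert 79 → {86, 79, 73, 71, 67}
treat next patient → 86; now {79, 73, 71, 67}
insert 100 → {100, 79, 73, 71, 67}
treat next patient → 100; now {79, 73, 71, 67}
treat next patient → 79; now {73, 71, 67}
insert 77 → {77, 73, 71, 67}
treat next patient → 77; now {73, 71, 67}
insert 76 → {76, 73, 71, 67}
treat next patient → 76; now {73, 71, 67}
insert 82 → {82, 73, 71, 67}
insert 99 → {99, 82, 73, 71, 67}
treat next patient → 99; now {82, 73, 71, 67}
insert 69 → {82, 73, 71, 69, 67}
treat next patient → 82; now {73, 71, 69, 67}
insert 83 → {83, 73, 71, 69, 67}
treat next patient → 83; now {73, 71, 69, 67}
treat next patient → 73; now {71, 69, 67}
insert 88 → {88, 71, 69, 67}
treat next patient → 88; now {71, 69, 67}
insert 78 → {78, 71, 69, 67}
insert 60 → {78, 71, 69, 67, 60}
insert 85 → {85, 78, 71, 69, 67, 60}
insert 54 → {85, 78, 71, 69, 67, 60, 54}
insert 61 → {85, 78, 71, 69, 67, 61, 60, 54}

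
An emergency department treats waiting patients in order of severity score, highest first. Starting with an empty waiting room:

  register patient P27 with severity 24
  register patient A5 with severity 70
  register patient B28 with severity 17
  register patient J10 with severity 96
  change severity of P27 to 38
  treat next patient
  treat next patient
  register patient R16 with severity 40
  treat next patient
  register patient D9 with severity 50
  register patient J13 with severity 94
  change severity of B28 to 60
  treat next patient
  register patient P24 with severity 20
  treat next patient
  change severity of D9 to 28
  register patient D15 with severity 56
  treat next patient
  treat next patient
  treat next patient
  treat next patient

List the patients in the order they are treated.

add P27 (severity 24) → {P27:24}
add A5 (severity 70) → {A5:70, P27:24}
add B28 (severity 17) → {A5:70, P27:24, B28:17}
add J10 (severity 96) → {J10:96, A5:70, P27:24, B28:17}
update P27 to severity 38 → {J10:96, A5:70, P27:38, B28:17}
treat next patient → J10; now {A5:70, P27:38, B28:17}
treat next patient → A5; now {P27:38, B28:17}
add R16 (severity 40) → {R16:40, P27:38, B28:17}
treat next patient → R16; now {P27:38, B28:17}
add D9 (severity 50) → {D9:50, P27:38, B28:17}
add J13 (severity 94) → {J13:94, D9:50, P27:38, B28:17}
update B28 to severity 60 → {J13:94, B28:60, D9:50, P27:38}
treat next patient → J13; now {B28:60, D9:50, P27:38}
add P24 (severity 20) → {B28:60, D9:50, P27:38, P24:20}
treat next patient → B28; now {D9:50, P27:38, P24:20}
update D9 to severity 28 → {P27:38, D9:28, P24:20}
add D15 (severity 56) → {D15:56, P27:38, D9:28, P24:20}
treat next patient → D15; now {P27:38, D9:28, P24:20}
treat next patient → P27; now {D9:28, P24:20}
treat next patient → D9; now {P24:20}
treat next patient → P24; now {}

[J10, A5, R16, J13, B28, D15, P27, D9, P24]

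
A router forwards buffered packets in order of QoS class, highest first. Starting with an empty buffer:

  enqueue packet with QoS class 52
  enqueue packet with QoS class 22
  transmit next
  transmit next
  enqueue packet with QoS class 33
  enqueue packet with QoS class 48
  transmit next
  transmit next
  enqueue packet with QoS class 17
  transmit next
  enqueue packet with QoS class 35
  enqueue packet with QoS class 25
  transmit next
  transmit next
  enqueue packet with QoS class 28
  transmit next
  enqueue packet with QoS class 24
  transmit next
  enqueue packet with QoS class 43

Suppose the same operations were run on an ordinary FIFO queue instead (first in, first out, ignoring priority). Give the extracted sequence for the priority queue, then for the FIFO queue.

priority queue: [52, 22, 48, 33, 17, 35, 25, 28, 24]; FIFO queue: 52 → 22 → 33 → 48 → 17 → 35 → 25 → 28 → 24

insert 52 → {52}
insert 22 → {52, 22}
transmit next → 52; now {22}
transmit next → 22; now {}
insert 33 → {33}
insert 48 → {48, 33}
transmit next → 48; now {33}
transmit next → 33; now {}
insert 17 → {17}
transmit next → 17; now {}
insert 35 → {35}
insert 25 → {35, 25}
transmit next → 35; now {25}
transmit next → 25; now {}
insert 28 → {28}
transmit next → 28; now {}
insert 24 → {24}
transmit next → 24; now {}
insert 43 → {43}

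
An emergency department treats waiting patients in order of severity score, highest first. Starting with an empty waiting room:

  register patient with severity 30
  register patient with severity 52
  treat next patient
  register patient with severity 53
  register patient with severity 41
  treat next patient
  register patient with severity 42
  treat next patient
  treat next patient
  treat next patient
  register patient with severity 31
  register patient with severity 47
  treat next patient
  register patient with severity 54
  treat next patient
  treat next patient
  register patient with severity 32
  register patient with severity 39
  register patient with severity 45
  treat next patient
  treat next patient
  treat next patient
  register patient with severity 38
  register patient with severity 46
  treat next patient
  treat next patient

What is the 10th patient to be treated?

39

insert 30 → {30}
insert 52 → {52, 30}
treat next patient → 52; now {30}
insert 53 → {53, 30}
insert 41 → {53, 41, 30}
treat next patient → 53; now {41, 30}
insert 42 → {42, 41, 30}
treat next patient → 42; now {41, 30}
treat next patient → 41; now {30}
treat next patient → 30; now {}
insert 31 → {31}
insert 47 → {47, 31}
treat next patient → 47; now {31}
insert 54 → {54, 31}
treat next patient → 54; now {31}
treat next patient → 31; now {}
insert 32 → {32}
insert 39 → {39, 32}
insert 45 → {45, 39, 32}
treat next patient → 45; now {39, 32}
treat next patient → 39; now {32}
treat next patient → 32; now {}
insert 38 → {38}
insert 46 → {46, 38}
treat next patient → 46; now {38}
treat next patient → 38; now {}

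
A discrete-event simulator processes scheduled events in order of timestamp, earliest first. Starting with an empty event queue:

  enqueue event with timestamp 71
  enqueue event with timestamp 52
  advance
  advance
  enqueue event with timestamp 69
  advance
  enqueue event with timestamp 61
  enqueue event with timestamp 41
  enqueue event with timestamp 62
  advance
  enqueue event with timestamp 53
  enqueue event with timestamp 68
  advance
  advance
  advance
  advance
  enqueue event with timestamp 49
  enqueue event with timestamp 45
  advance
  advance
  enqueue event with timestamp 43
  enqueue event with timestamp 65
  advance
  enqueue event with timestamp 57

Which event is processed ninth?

45

insert 71 → {71}
insert 52 → {52, 71}
advance → 52; now {71}
advance → 71; now {}
insert 69 → {69}
advance → 69; now {}
insert 61 → {61}
insert 41 → {41, 61}
insert 62 → {41, 61, 62}
advance → 41; now {61, 62}
insert 53 → {53, 61, 62}
insert 68 → {53, 61, 62, 68}
advance → 53; now {61, 62, 68}
advance → 61; now {62, 68}
advance → 62; now {68}
advance → 68; now {}
insert 49 → {49}
insert 45 → {45, 49}
advance → 45; now {49}
advance → 49; now {}
insert 43 → {43}
insert 65 → {43, 65}
advance → 43; now {65}
insert 57 → {57, 65}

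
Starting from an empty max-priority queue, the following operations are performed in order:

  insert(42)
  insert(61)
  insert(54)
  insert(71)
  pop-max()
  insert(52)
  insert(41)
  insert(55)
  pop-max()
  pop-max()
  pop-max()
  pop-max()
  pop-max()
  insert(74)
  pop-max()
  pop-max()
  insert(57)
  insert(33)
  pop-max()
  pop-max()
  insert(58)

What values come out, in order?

insert 42 → {42}
insert 61 → {61, 42}
insert 54 → {61, 54, 42}
insert 71 → {71, 61, 54, 42}
pop-max → 71; now {61, 54, 42}
insert 52 → {61, 54, 52, 42}
insert 41 → {61, 54, 52, 42, 41}
insert 55 → {61, 55, 54, 52, 42, 41}
pop-max → 61; now {55, 54, 52, 42, 41}
pop-max → 55; now {54, 52, 42, 41}
pop-max → 54; now {52, 42, 41}
pop-max → 52; now {42, 41}
pop-max → 42; now {41}
insert 74 → {74, 41}
pop-max → 74; now {41}
pop-max → 41; now {}
insert 57 → {57}
insert 33 → {57, 33}
pop-max → 57; now {33}
pop-max → 33; now {}
insert 58 → {58}

[71, 61, 55, 54, 52, 42, 74, 41, 57, 33]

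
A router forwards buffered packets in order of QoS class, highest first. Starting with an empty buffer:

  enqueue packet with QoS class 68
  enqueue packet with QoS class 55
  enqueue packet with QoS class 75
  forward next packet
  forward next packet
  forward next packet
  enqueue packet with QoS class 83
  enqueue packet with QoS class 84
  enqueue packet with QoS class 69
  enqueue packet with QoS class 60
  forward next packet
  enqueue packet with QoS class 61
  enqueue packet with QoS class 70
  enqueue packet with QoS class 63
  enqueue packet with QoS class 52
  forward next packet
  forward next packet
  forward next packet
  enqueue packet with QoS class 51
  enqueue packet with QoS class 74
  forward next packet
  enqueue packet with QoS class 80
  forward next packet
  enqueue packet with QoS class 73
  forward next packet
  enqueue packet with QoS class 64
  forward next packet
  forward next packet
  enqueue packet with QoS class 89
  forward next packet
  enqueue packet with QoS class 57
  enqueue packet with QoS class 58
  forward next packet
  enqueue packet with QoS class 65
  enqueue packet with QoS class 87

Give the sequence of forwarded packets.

[75, 68, 55, 84, 83, 70, 69, 74, 80, 73, 64, 63, 89, 61]

insert 68 → {68}
insert 55 → {68, 55}
insert 75 → {75, 68, 55}
forward next packet → 75; now {68, 55}
forward next packet → 68; now {55}
forward next packet → 55; now {}
insert 83 → {83}
insert 84 → {84, 83}
insert 69 → {84, 83, 69}
insert 60 → {84, 83, 69, 60}
forward next packet → 84; now {83, 69, 60}
insert 61 → {83, 69, 61, 60}
insert 70 → {83, 70, 69, 61, 60}
insert 63 → {83, 70, 69, 63, 61, 60}
insert 52 → {83, 70, 69, 63, 61, 60, 52}
forward next packet → 83; now {70, 69, 63, 61, 60, 52}
forward next packet → 70; now {69, 63, 61, 60, 52}
forward next packet → 69; now {63, 61, 60, 52}
insert 51 → {63, 61, 60, 52, 51}
insert 74 → {74, 63, 61, 60, 52, 51}
forward next packet → 74; now {63, 61, 60, 52, 51}
insert 80 → {80, 63, 61, 60, 52, 51}
forward next packet → 80; now {63, 61, 60, 52, 51}
insert 73 → {73, 63, 61, 60, 52, 51}
forward next packet → 73; now {63, 61, 60, 52, 51}
insert 64 → {64, 63, 61, 60, 52, 51}
forward next packet → 64; now {63, 61, 60, 52, 51}
forward next packet → 63; now {61, 60, 52, 51}
insert 89 → {89, 61, 60, 52, 51}
forward next packet → 89; now {61, 60, 52, 51}
insert 57 → {61, 60, 57, 52, 51}
insert 58 → {61, 60, 58, 57, 52, 51}
forward next packet → 61; now {60, 58, 57, 52, 51}
insert 65 → {65, 60, 58, 57, 52, 51}
insert 87 → {87, 65, 60, 58, 57, 52, 51}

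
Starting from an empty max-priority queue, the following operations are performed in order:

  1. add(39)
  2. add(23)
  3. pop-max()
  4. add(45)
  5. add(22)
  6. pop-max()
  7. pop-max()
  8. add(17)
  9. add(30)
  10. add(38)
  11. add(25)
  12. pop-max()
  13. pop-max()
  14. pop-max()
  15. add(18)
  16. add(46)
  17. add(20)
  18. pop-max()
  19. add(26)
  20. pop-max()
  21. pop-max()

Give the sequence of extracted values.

39 → 45 → 23 → 38 → 30 → 25 → 46 → 26 → 22

insert 39 → {39}
insert 23 → {39, 23}
pop-max → 39; now {23}
insert 45 → {45, 23}
insert 22 → {45, 23, 22}
pop-max → 45; now {23, 22}
pop-max → 23; now {22}
insert 17 → {22, 17}
insert 30 → {30, 22, 17}
insert 38 → {38, 30, 22, 17}
insert 25 → {38, 30, 25, 22, 17}
pop-max → 38; now {30, 25, 22, 17}
pop-max → 30; now {25, 22, 17}
pop-max → 25; now {22, 17}
insert 18 → {22, 18, 17}
insert 46 → {46, 22, 18, 17}
insert 20 → {46, 22, 20, 18, 17}
pop-max → 46; now {22, 20, 18, 17}
insert 26 → {26, 22, 20, 18, 17}
pop-max → 26; now {22, 20, 18, 17}
pop-max → 22; now {20, 18, 17}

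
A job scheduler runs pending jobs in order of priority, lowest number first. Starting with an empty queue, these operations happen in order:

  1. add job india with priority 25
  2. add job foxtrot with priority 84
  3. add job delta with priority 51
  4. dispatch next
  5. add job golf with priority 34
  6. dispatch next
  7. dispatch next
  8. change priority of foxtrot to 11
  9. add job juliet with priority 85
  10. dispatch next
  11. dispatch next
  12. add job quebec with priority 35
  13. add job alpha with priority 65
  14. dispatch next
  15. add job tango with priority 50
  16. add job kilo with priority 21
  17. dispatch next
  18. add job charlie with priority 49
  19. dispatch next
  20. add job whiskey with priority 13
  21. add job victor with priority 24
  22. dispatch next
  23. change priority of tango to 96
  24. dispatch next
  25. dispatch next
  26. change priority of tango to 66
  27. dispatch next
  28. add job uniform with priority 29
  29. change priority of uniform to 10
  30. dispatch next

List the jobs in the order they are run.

india, golf, delta, foxtrot, juliet, quebec, kilo, charlie, whiskey, victor, alpha, tango, uniform

add india (priority 25) → {india:25}
add foxtrot (priority 84) → {india:25, foxtrot:84}
add delta (priority 51) → {india:25, delta:51, foxtrot:84}
dispatch next → india; now {delta:51, foxtrot:84}
add golf (priority 34) → {golf:34, delta:51, foxtrot:84}
dispatch next → golf; now {delta:51, foxtrot:84}
dispatch next → delta; now {foxtrot:84}
update foxtrot to priority 11 → {foxtrot:11}
add juliet (priority 85) → {foxtrot:11, juliet:85}
dispatch next → foxtrot; now {juliet:85}
dispatch next → juliet; now {}
add quebec (priority 35) → {quebec:35}
add alpha (priority 65) → {quebec:35, alpha:65}
dispatch next → quebec; now {alpha:65}
add tango (priority 50) → {tango:50, alpha:65}
add kilo (priority 21) → {kilo:21, tango:50, alpha:65}
dispatch next → kilo; now {tango:50, alpha:65}
add charlie (priority 49) → {charlie:49, tango:50, alpha:65}
dispatch next → charlie; now {tango:50, alpha:65}
add whiskey (priority 13) → {whiskey:13, tango:50, alpha:65}
add victor (priority 24) → {whiskey:13, victor:24, tango:50, alpha:65}
dispatch next → whiskey; now {victor:24, tango:50, alpha:65}
update tango to priority 96 → {victor:24, alpha:65, tango:96}
dispatch next → victor; now {alpha:65, tango:96}
dispatch next → alpha; now {tango:96}
update tango to priority 66 → {tango:66}
dispatch next → tango; now {}
add uniform (priority 29) → {uniform:29}
update uniform to priority 10 → {uniform:10}
dispatch next → uniform; now {}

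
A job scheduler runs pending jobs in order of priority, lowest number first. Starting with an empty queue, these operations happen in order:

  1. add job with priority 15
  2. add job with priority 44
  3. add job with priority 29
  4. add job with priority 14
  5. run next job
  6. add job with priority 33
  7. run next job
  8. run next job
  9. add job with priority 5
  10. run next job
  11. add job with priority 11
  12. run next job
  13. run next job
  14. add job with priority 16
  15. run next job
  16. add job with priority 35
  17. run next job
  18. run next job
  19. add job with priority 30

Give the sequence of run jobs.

insert 15 → {15}
insert 44 → {15, 44}
insert 29 → {15, 29, 44}
insert 14 → {14, 15, 29, 44}
run next job → 14; now {15, 29, 44}
insert 33 → {15, 29, 33, 44}
run next job → 15; now {29, 33, 44}
run next job → 29; now {33, 44}
insert 5 → {5, 33, 44}
run next job → 5; now {33, 44}
insert 11 → {11, 33, 44}
run next job → 11; now {33, 44}
run next job → 33; now {44}
insert 16 → {16, 44}
run next job → 16; now {44}
insert 35 → {35, 44}
run next job → 35; now {44}
run next job → 44; now {}
insert 30 → {30}

14 → 15 → 29 → 5 → 11 → 33 → 16 → 35 → 44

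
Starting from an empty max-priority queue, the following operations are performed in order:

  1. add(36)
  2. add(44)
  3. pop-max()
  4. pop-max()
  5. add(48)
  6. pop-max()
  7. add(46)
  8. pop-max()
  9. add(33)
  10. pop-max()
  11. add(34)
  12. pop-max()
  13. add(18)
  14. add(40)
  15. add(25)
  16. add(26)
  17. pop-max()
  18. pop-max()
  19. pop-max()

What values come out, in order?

44, 36, 48, 46, 33, 34, 40, 26, 25

insert 36 → {36}
insert 44 → {44, 36}
pop-max → 44; now {36}
pop-max → 36; now {}
insert 48 → {48}
pop-max → 48; now {}
insert 46 → {46}
pop-max → 46; now {}
insert 33 → {33}
pop-max → 33; now {}
insert 34 → {34}
pop-max → 34; now {}
insert 18 → {18}
insert 40 → {40, 18}
insert 25 → {40, 25, 18}
insert 26 → {40, 26, 25, 18}
pop-max → 40; now {26, 25, 18}
pop-max → 26; now {25, 18}
pop-max → 25; now {18}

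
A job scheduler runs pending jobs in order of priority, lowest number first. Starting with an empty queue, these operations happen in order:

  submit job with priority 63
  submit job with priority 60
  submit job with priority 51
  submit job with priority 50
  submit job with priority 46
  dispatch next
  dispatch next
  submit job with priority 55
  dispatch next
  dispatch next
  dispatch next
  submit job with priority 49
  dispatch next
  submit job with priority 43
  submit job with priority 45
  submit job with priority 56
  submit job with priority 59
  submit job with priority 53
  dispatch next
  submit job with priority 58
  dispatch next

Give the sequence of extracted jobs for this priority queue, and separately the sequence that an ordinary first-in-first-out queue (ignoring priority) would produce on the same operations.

priority queue: 46, 50, 51, 55, 60, 49, 43, 45; FIFO queue: [63, 60, 51, 50, 46, 55, 49, 43]

insert 63 → {63}
insert 60 → {60, 63}
insert 51 → {51, 60, 63}
insert 50 → {50, 51, 60, 63}
insert 46 → {46, 50, 51, 60, 63}
dispatch next → 46; now {50, 51, 60, 63}
dispatch next → 50; now {51, 60, 63}
insert 55 → {51, 55, 60, 63}
dispatch next → 51; now {55, 60, 63}
dispatch next → 55; now {60, 63}
dispatch next → 60; now {63}
insert 49 → {49, 63}
dispatch next → 49; now {63}
insert 43 → {43, 63}
insert 45 → {43, 45, 63}
insert 56 → {43, 45, 56, 63}
insert 59 → {43, 45, 56, 59, 63}
insert 53 → {43, 45, 53, 56, 59, 63}
dispatch next → 43; now {45, 53, 56, 59, 63}
insert 58 → {45, 53, 56, 58, 59, 63}
dispatch next → 45; now {53, 56, 58, 59, 63}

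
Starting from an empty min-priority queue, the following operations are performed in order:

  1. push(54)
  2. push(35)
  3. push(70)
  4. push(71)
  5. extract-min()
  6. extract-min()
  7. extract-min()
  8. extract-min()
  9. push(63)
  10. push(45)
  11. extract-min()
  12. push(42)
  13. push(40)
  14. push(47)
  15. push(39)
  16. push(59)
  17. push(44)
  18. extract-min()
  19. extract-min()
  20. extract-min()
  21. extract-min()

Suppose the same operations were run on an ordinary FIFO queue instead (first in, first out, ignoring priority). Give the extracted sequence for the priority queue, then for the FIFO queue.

priority queue: [35, 54, 70, 71, 45, 39, 40, 42, 44]; FIFO queue: [54, 35, 70, 71, 63, 45, 42, 40, 47]

insert 54 → {54}
insert 35 → {35, 54}
insert 70 → {35, 54, 70}
insert 71 → {35, 54, 70, 71}
extract-min → 35; now {54, 70, 71}
extract-min → 54; now {70, 71}
extract-min → 70; now {71}
extract-min → 71; now {}
insert 63 → {63}
insert 45 → {45, 63}
extract-min → 45; now {63}
insert 42 → {42, 63}
insert 40 → {40, 42, 63}
insert 47 → {40, 42, 47, 63}
insert 39 → {39, 40, 42, 47, 63}
insert 59 → {39, 40, 42, 47, 59, 63}
insert 44 → {39, 40, 42, 44, 47, 59, 63}
extract-min → 39; now {40, 42, 44, 47, 59, 63}
extract-min → 40; now {42, 44, 47, 59, 63}
extract-min → 42; now {44, 47, 59, 63}
extract-min → 44; now {47, 59, 63}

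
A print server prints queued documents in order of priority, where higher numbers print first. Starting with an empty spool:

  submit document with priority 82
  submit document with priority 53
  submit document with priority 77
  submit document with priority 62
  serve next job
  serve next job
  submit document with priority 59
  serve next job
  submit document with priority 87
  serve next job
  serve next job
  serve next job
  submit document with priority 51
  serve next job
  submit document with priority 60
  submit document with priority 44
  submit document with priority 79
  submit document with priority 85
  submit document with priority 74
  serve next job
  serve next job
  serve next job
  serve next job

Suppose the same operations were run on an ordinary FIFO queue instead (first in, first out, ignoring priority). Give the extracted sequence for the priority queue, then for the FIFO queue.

insert 82 → {82}
insert 53 → {82, 53}
insert 77 → {82, 77, 53}
insert 62 → {82, 77, 62, 53}
serve next job → 82; now {77, 62, 53}
serve next job → 77; now {62, 53}
insert 59 → {62, 59, 53}
serve next job → 62; now {59, 53}
insert 87 → {87, 59, 53}
serve next job → 87; now {59, 53}
serve next job → 59; now {53}
serve next job → 53; now {}
insert 51 → {51}
serve next job → 51; now {}
insert 60 → {60}
insert 44 → {60, 44}
insert 79 → {79, 60, 44}
insert 85 → {85, 79, 60, 44}
insert 74 → {85, 79, 74, 60, 44}
serve next job → 85; now {79, 74, 60, 44}
serve next job → 79; now {74, 60, 44}
serve next job → 74; now {60, 44}
serve next job → 60; now {44}

priority queue: 82, 77, 62, 87, 59, 53, 51, 85, 79, 74, 60; FIFO queue: 82 → 53 → 77 → 62 → 59 → 87 → 51 → 60 → 44 → 79 → 85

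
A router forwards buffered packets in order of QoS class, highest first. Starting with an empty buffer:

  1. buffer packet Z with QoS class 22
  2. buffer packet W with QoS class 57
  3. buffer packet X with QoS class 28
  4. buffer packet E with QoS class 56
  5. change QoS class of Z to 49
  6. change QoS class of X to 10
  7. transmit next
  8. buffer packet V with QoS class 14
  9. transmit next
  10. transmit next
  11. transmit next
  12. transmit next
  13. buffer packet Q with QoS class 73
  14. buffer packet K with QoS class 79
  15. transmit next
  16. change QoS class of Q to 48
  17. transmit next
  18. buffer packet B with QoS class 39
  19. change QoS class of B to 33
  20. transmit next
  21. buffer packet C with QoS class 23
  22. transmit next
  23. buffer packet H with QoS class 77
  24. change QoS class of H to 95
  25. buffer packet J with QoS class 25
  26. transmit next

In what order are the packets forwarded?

W, E, Z, V, X, K, Q, B, C, H

add Z (QoS class 22) → {Z:22}
add W (QoS class 57) → {W:57, Z:22}
add X (QoS class 28) → {W:57, X:28, Z:22}
add E (QoS class 56) → {W:57, E:56, X:28, Z:22}
update Z to QoS class 49 → {W:57, E:56, Z:49, X:28}
update X to QoS class 10 → {W:57, E:56, Z:49, X:10}
transmit next → W; now {E:56, Z:49, X:10}
add V (QoS class 14) → {E:56, Z:49, V:14, X:10}
transmit next → E; now {Z:49, V:14, X:10}
transmit next → Z; now {V:14, X:10}
transmit next → V; now {X:10}
transmit next → X; now {}
add Q (QoS class 73) → {Q:73}
add K (QoS class 79) → {K:79, Q:73}
transmit next → K; now {Q:73}
update Q to QoS class 48 → {Q:48}
transmit next → Q; now {}
add B (QoS class 39) → {B:39}
update B to QoS class 33 → {B:33}
transmit next → B; now {}
add C (QoS class 23) → {C:23}
transmit next → C; now {}
add H (QoS class 77) → {H:77}
update H to QoS class 95 → {H:95}
add J (QoS class 25) → {H:95, J:25}
transmit next → H; now {J:25}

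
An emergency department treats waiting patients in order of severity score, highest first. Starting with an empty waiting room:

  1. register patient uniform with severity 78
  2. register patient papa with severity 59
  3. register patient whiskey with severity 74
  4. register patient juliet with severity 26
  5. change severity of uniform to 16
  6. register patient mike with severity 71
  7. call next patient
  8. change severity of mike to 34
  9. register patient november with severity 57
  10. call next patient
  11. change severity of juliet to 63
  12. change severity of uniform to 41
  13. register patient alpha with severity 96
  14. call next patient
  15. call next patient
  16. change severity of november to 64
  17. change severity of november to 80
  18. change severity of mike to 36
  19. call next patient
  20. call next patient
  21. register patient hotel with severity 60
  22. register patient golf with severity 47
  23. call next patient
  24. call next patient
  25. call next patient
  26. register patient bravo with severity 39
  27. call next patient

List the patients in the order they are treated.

whiskey, papa, alpha, juliet, november, uniform, hotel, golf, mike, bravo

add uniform (severity 78) → {uniform:78}
add papa (severity 59) → {uniform:78, papa:59}
add whiskey (severity 74) → {uniform:78, whiskey:74, papa:59}
add juliet (severity 26) → {uniform:78, whiskey:74, papa:59, juliet:26}
update uniform to severity 16 → {whiskey:74, papa:59, juliet:26, uniform:16}
add mike (severity 71) → {whiskey:74, mike:71, papa:59, juliet:26, uniform:16}
call next patient → whiskey; now {mike:71, papa:59, juliet:26, uniform:16}
update mike to severity 34 → {papa:59, mike:34, juliet:26, uniform:16}
add november (severity 57) → {papa:59, november:57, mike:34, juliet:26, uniform:16}
call next patient → papa; now {november:57, mike:34, juliet:26, uniform:16}
update juliet to severity 63 → {juliet:63, november:57, mike:34, uniform:16}
update uniform to severity 41 → {juliet:63, november:57, uniform:41, mike:34}
add alpha (severity 96) → {alpha:96, juliet:63, november:57, uniform:41, mike:34}
call next patient → alpha; now {juliet:63, november:57, uniform:41, mike:34}
call next patient → juliet; now {november:57, uniform:41, mike:34}
update november to severity 64 → {november:64, uniform:41, mike:34}
update november to severity 80 → {november:80, uniform:41, mike:34}
update mike to severity 36 → {november:80, uniform:41, mike:36}
call next patient → november; now {uniform:41, mike:36}
call next patient → uniform; now {mike:36}
add hotel (severity 60) → {hotel:60, mike:36}
add golf (severity 47) → {hotel:60, golf:47, mike:36}
call next patient → hotel; now {golf:47, mike:36}
call next patient → golf; now {mike:36}
call next patient → mike; now {}
add bravo (severity 39) → {bravo:39}
call next patient → bravo; now {}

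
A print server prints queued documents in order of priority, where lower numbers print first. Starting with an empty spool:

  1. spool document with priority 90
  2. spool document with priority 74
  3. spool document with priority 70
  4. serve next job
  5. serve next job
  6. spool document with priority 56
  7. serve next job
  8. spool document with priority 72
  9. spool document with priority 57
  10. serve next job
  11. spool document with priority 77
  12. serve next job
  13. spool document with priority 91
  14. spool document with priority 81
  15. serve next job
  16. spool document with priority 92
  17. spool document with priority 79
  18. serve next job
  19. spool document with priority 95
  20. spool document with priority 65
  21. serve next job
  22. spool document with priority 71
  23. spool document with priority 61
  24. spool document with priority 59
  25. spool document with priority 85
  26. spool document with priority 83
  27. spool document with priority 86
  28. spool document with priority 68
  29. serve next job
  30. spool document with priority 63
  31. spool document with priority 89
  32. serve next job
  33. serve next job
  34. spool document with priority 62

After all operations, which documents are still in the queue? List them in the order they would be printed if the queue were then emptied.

62, 68, 71, 81, 83, 85, 86, 89, 90, 91, 92, 95

insert 90 → {90}
insert 74 → {74, 90}
insert 70 → {70, 74, 90}
serve next job → 70; now {74, 90}
serve next job → 74; now {90}
insert 56 → {56, 90}
serve next job → 56; now {90}
insert 72 → {72, 90}
insert 57 → {57, 72, 90}
serve next job → 57; now {72, 90}
insert 77 → {72, 77, 90}
serve next job → 72; now {77, 90}
insert 91 → {77, 90, 91}
insert 81 → {77, 81, 90, 91}
serve next job → 77; now {81, 90, 91}
insert 92 → {81, 90, 91, 92}
insert 79 → {79, 81, 90, 91, 92}
serve next job → 79; now {81, 90, 91, 92}
insert 95 → {81, 90, 91, 92, 95}
insert 65 → {65, 81, 90, 91, 92, 95}
serve next job → 65; now {81, 90, 91, 92, 95}
insert 71 → {71, 81, 90, 91, 92, 95}
insert 61 → {61, 71, 81, 90, 91, 92, 95}
insert 59 → {59, 61, 71, 81, 90, 91, 92, 95}
insert 85 → {59, 61, 71, 81, 85, 90, 91, 92, 95}
insert 83 → {59, 61, 71, 81, 83, 85, 90, 91, 92, 95}
insert 86 → {59, 61, 71, 81, 83, 85, 86, 90, 91, 92, 95}
insert 68 → {59, 61, 68, 71, 81, 83, 85, 86, 90, 91, 92, 95}
serve next job → 59; now {61, 68, 71, 81, 83, 85, 86, 90, 91, 92, 95}
insert 63 → {61, 63, 68, 71, 81, 83, 85, 86, 90, 91, 92, 95}
insert 89 → {61, 63, 68, 71, 81, 83, 85, 86, 89, 90, 91, 92, 95}
serve next job → 61; now {63, 68, 71, 81, 83, 85, 86, 89, 90, 91, 92, 95}
serve next job → 63; now {68, 71, 81, 83, 85, 86, 89, 90, 91, 92, 95}
insert 62 → {62, 68, 71, 81, 83, 85, 86, 89, 90, 91, 92, 95}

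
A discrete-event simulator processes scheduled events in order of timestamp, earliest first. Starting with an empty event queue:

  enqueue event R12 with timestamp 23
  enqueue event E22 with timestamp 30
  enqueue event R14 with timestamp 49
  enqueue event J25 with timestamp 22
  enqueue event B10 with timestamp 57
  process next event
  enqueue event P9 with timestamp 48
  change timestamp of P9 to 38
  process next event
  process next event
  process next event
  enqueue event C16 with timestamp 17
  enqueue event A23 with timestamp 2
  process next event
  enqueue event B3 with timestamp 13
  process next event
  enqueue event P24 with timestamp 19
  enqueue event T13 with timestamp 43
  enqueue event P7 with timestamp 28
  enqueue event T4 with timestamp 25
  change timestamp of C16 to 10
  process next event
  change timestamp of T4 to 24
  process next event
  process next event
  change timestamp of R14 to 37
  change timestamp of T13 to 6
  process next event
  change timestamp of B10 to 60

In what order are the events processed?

add R12 (timestamp 23) → {R12:23}
add E22 (timestamp 30) → {R12:23, E22:30}
add R14 (timestamp 49) → {R12:23, E22:30, R14:49}
add J25 (timestamp 22) → {J25:22, R12:23, E22:30, R14:49}
add B10 (timestamp 57) → {J25:22, R12:23, E22:30, R14:49, B10:57}
process next event → J25; now {R12:23, E22:30, R14:49, B10:57}
add P9 (timestamp 48) → {R12:23, E22:30, P9:48, R14:49, B10:57}
update P9 to timestamp 38 → {R12:23, E22:30, P9:38, R14:49, B10:57}
process next event → R12; now {E22:30, P9:38, R14:49, B10:57}
process next event → E22; now {P9:38, R14:49, B10:57}
process next event → P9; now {R14:49, B10:57}
add C16 (timestamp 17) → {C16:17, R14:49, B10:57}
add A23 (timestamp 2) → {A23:2, C16:17, R14:49, B10:57}
process next event → A23; now {C16:17, R14:49, B10:57}
add B3 (timestamp 13) → {B3:13, C16:17, R14:49, B10:57}
process next event → B3; now {C16:17, R14:49, B10:57}
add P24 (timestamp 19) → {C16:17, P24:19, R14:49, B10:57}
add T13 (timestamp 43) → {C16:17, P24:19, T13:43, R14:49, B10:57}
add P7 (timestamp 28) → {C16:17, P24:19, P7:28, T13:43, R14:49, B10:57}
add T4 (timestamp 25) → {C16:17, P24:19, T4:25, P7:28, T13:43, R14:49, B10:57}
update C16 to timestamp 10 → {C16:10, P24:19, T4:25, P7:28, T13:43, R14:49, B10:57}
process next event → C16; now {P24:19, T4:25, P7:28, T13:43, R14:49, B10:57}
update T4 to timestamp 24 → {P24:19, T4:24, P7:28, T13:43, R14:49, B10:57}
process next event → P24; now {T4:24, P7:28, T13:43, R14:49, B10:57}
process next event → T4; now {P7:28, T13:43, R14:49, B10:57}
update R14 to timestamp 37 → {P7:28, R14:37, T13:43, B10:57}
update T13 to timestamp 6 → {T13:6, P7:28, R14:37, B10:57}
process next event → T13; now {P7:28, R14:37, B10:57}
update B10 to timestamp 60 → {P7:28, R14:37, B10:60}

[J25, R12, E22, P9, A23, B3, C16, P24, T4, T13]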